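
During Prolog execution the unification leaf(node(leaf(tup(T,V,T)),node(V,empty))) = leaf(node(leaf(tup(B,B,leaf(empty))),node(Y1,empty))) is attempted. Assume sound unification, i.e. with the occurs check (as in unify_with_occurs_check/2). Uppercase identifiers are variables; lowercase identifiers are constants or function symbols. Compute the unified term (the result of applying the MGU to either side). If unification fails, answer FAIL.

Decompose leaf/1: node(leaf(tup(T,V,T)),node(V,empty)) = node(leaf(tup(B,B,leaf(empty))),node(Y1,empty)).
Decompose node/2: leaf(tup(T,V,T)) = leaf(tup(B,B,leaf(empty))),  node(V,empty) = node(Y1,empty).
Decompose leaf/1: tup(T,V,T) = tup(B,B,leaf(empty)).
Decompose tup/3: T = B,  V = B,  T = leaf(empty).
Bind T := B; substituting into the one remaining equation that mentions T gives: B = leaf(empty).
Bind V := B; substituting into the one remaining equation that mentions V gives: node(B,empty) = node(Y1,empty).
Bind B := leaf(empty); substituting into the remaining equation gives: node(leaf(empty),empty) = node(Y1,empty). Substituting into the earlier bindings gives T := leaf(empty), V := leaf(empty).
Decompose node/2: leaf(empty) = Y1,  empty = empty.
Bind Y1 := leaf(empty); no other remaining equation mentions Y1.
Delete trivial equation empty = empty.
Applying the MGU to either side gives leaf(node(leaf(tup(leaf(empty),leaf(empty),leaf(empty))),node(leaf(empty),empty))).

leaf(node(leaf(tup(leaf(empty),leaf(empty),leaf(empty))),node(leaf(empty),empty)))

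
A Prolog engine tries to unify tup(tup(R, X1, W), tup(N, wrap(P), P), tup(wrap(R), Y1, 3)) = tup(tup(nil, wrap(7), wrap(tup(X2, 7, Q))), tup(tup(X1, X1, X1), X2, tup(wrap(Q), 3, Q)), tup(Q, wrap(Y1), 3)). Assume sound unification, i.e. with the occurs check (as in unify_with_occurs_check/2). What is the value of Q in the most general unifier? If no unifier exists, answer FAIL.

Decompose tup/3: tup(R, X1, W) = tup(nil, wrap(7), wrap(tup(X2, 7, Q))),  tup(N, wrap(P), P) = tup(tup(X1, X1, X1), X2, tup(wrap(Q), 3, Q)),  tup(wrap(R), Y1, 3) = tup(Q, wrap(Y1), 3).
Decompose tup/3: R = nil,  X1 = wrap(7),  W = wrap(tup(X2, 7, Q)).
Bind R := nil; substituting into the one remaining equation that mentions R gives: tup(wrap(nil), Y1, 3) = tup(Q, wrap(Y1), 3).
Bind X1 := wrap(7); substituting into the one remaining equation that mentions X1 gives: tup(N, wrap(P), P) = tup(tup(wrap(7), wrap(7), wrap(7)), X2, tup(wrap(Q), 3, Q)).
Bind W := wrap(tup(X2, 7, Q)); no other remaining equation mentions W.
Decompose tup/3: N = tup(wrap(7), wrap(7), wrap(7)),  wrap(P) = X2,  P = tup(wrap(Q), 3, Q).
Bind N := tup(wrap(7), wrap(7), wrap(7)); no other remaining equation mentions N.
Bind X2 := wrap(P); no other remaining equation mentions X2. Substituting into the earlier binding gives W := wrap(tup(wrap(P), 7, Q)).
Bind P := tup(wrap(Q), 3, Q); no other remaining equation mentions P. Substituting into the earlier bindings gives W := wrap(tup(wrap(tup(wrap(Q), 3, Q)), 7, Q)), X2 := wrap(tup(wrap(Q), 3, Q)).
Decompose tup/3: wrap(nil) = Q,  Y1 = wrap(Y1),  3 = 3.
Bind Q := wrap(nil); no other remaining equation mentions Q. Substituting into the earlier bindings gives W := wrap(tup(wrap(tup(wrap(wrap(nil)), 3, wrap(nil))), 7, wrap(nil))), X2 := wrap(tup(wrap(wrap(nil)), 3, wrap(nil))), P := tup(wrap(wrap(nil)), 3, wrap(nil)).
Occurs check fails: Y1 occurs in wrap(Y1); the equation Y1 = wrap(Y1) has no finite solution.

FAIL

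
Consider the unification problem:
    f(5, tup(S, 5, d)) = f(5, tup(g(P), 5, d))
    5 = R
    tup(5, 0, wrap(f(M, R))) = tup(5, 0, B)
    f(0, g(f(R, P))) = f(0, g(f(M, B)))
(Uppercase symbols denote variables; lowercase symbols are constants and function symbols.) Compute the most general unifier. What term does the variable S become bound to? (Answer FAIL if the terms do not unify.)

Decompose f/2: 5 = 5,  tup(S, 5, d) = tup(g(P), 5, d).
Delete trivial equation 5 = 5.
Decompose tup/3: S = g(P),  5 = 5,  d = d.
Bind S := g(P); no other remaining equation mentions S.
Delete trivial equation 5 = 5.
Delete trivial equation d = d.
Bind R := 5; substituting into the remaining equations gives: tup(5, 0, wrap(f(M, 5))) = tup(5, 0, B),  f(0, g(f(5, P))) = f(0, g(f(M, B))).
Decompose tup/3: 5 = 5,  0 = 0,  wrap(f(M, 5)) = B.
Delete trivial equation 5 = 5.
Delete trivial equation 0 = 0.
Bind B := wrap(f(M, 5)); substituting into the remaining equation gives: f(0, g(f(5, P))) = f(0, g(f(M, wrap(f(M, 5))))).
Decompose f/2: 0 = 0,  g(f(5, P)) = g(f(M, wrap(f(M, 5)))).
Delete trivial equation 0 = 0.
Decompose g/1: f(5, P) = f(M, wrap(f(M, 5))).
Decompose f/2: 5 = M,  P = wrap(f(M, 5)).
Bind M := 5; substituting into the remaining equation gives: P = wrap(f(5, 5)). Substituting into the earlier binding gives B := wrap(f(5, 5)).
Bind P := wrap(f(5, 5)). Substituting into the earlier binding gives S := g(wrap(f(5, 5))).
MGU = { S ↦ g(wrap(f(5, 5))), R ↦ 5, B ↦ wrap(f(5, 5)), M ↦ 5, P ↦ wrap(f(5, 5)) }, so S ↦ g(wrap(f(5, 5))).

g(wrap(f(5, 5)))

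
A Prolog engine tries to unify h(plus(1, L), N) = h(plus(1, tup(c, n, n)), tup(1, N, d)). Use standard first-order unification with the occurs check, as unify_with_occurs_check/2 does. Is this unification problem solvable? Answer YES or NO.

Decompose h/2: plus(1, L) = plus(1, tup(c, n, n)),  N = tup(1, N, d).
Decompose plus/2: 1 = 1,  L = tup(c, n, n).
Delete trivial equation 1 = 1.
Bind L := tup(c, n, n); no other remaining equation mentions L.
Occurs check fails: N occurs in tup(1, N, d); the equation N = tup(1, N, d) has no finite solution.

NO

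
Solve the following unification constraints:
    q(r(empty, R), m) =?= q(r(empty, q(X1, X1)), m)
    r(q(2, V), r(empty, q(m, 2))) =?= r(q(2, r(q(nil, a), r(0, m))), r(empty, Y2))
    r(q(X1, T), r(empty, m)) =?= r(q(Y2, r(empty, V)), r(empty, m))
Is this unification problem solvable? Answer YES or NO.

YES

Decompose q/2: r(empty, R) =?= r(empty, q(X1, X1)),  m =?= m.
Decompose r/2: empty =?= empty,  R =?= q(X1, X1).
Delete trivial equation empty =?= empty.
Bind R := q(X1, X1); no other remaining equation mentions R.
Delete trivial equation m =?= m.
Decompose r/2: q(2, V) =?= q(2, r(q(nil, a), r(0, m))),  r(empty, q(m, 2)) =?= r(empty, Y2).
Decompose q/2: 2 =?= 2,  V =?= r(q(nil, a), r(0, m)).
Delete trivial equation 2 =?= 2.
Bind V := r(q(nil, a), r(0, m)); substituting into the one remaining equation that mentions V gives: r(q(X1, T), r(empty, m)) =?= r(q(Y2, r(empty, r(q(nil, a), r(0, m)))), r(empty, m)).
Decompose r/2: empty =?= empty,  q(m, 2) =?= Y2.
Delete trivial equation empty =?= empty.
Bind Y2 := q(m, 2); substituting into the remaining equation gives: r(q(X1, T), r(empty, m)) =?= r(q(q(m, 2), r(empty, r(q(nil, a), r(0, m)))), r(empty, m)).
Decompose r/2: q(X1, T) =?= q(q(m, 2), r(empty, r(q(nil, a), r(0, m)))),  r(empty, m) =?= r(empty, m).
Decompose q/2: X1 =?= q(m, 2),  T =?= r(empty, r(q(nil, a), r(0, m))).
Bind X1 := q(m, 2); no other remaining equation mentions X1. Substituting into the earlier binding gives R := q(q(m, 2), q(m, 2)).
Bind T := r(empty, r(q(nil, a), r(0, m))); no other remaining equation mentions T.
Delete trivial equation r(empty, m) =?= r(empty, m).
No equations remain and no clash or occurs-check failure arose, so a unifier exists.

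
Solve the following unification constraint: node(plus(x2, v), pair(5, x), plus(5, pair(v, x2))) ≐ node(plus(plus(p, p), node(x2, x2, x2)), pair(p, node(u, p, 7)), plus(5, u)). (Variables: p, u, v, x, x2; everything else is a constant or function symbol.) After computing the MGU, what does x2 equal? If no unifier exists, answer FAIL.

Decompose node/3: plus(x2, v) ≐ plus(plus(p, p), node(x2, x2, x2)),  pair(5, x) ≐ pair(p, node(u, p, 7)),  plus(5, pair(v, x2)) ≐ plus(5, u).
Decompose plus/2: x2 ≐ plus(p, p),  v ≐ node(x2, x2, x2).
Bind x2 := plus(p, p); substituting into the 2 remaining equations that mention x2 gives: v ≐ node(plus(p, p), plus(p, p), plus(p, p)),  plus(5, pair(v, plus(p, p))) ≐ plus(5, u).
Bind v := node(plus(p, p), plus(p, p), plus(p, p)); substituting into the one remaining equation that mentions v gives: plus(5, pair(node(plus(p, p), plus(p, p), plus(p, p)), plus(p, p))) ≐ plus(5, u).
Decompose pair/2: 5 ≐ p,  x ≐ node(u, p, 7).
Bind p := 5; substituting into the remaining equations gives: x ≐ node(u, 5, 7),  plus(5, pair(node(plus(5, 5), plus(5, 5), plus(5, 5)), plus(5, 5))) ≐ plus(5, u). Substituting into the earlier bindings gives x2 := plus(5, 5), v := node(plus(5, 5), plus(5, 5), plus(5, 5)).
Bind x := node(u, 5, 7); no other remaining equation mentions x.
Decompose plus/2: 5 ≐ 5,  pair(node(plus(5, 5), plus(5, 5), plus(5, 5)), plus(5, 5)) ≐ u.
Delete trivial equation 5 ≐ 5.
Bind u := pair(node(plus(5, 5), plus(5, 5), plus(5, 5)), plus(5, 5)). Substituting into the earlier binding gives x := node(pair(node(plus(5, 5), plus(5, 5), plus(5, 5)), plus(5, 5)), 5, 7).
MGU = { x2 -> plus(5, 5), v -> node(plus(5, 5), plus(5, 5), plus(5, 5)), p -> 5, x -> node(pair(node(plus(5, 5), plus(5, 5), plus(5, 5)), plus(5, 5)), 5, 7), u -> pair(node(plus(5, 5), plus(5, 5), plus(5, 5)), plus(5, 5)) }, so x2 -> plus(5, 5).

plus(5, 5)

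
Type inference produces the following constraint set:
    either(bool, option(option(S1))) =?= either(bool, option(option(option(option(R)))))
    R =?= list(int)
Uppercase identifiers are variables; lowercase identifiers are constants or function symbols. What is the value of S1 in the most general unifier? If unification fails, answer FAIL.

Decompose either/2: bool =?= bool,  option(option(S1)) =?= option(option(option(option(R)))).
Delete trivial equation bool =?= bool.
Decompose option/1: option(S1) =?= option(option(option(R))).
Decompose option/1: S1 =?= option(option(R)).
Bind S1 := option(option(R)); no other remaining equation mentions S1.
Bind R := list(int). Substituting into the earlier binding gives S1 := option(option(list(int))).
MGU = { S1 ↦ option(option(list(int))), R ↦ list(int) }, so S1 ↦ option(option(list(int))).

option(option(list(int)))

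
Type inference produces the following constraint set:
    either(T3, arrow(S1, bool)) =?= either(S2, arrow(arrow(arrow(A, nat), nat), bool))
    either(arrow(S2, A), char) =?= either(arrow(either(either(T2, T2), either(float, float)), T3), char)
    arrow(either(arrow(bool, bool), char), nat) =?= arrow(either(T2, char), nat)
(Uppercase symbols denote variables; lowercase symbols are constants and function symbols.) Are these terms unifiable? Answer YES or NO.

Decompose either/2: T3 =?= S2,  arrow(S1, bool) =?= arrow(arrow(arrow(A, nat), nat), bool).
Bind T3 := S2; substituting into the one remaining equation that mentions T3 gives: either(arrow(S2, A), char) =?= either(arrow(either(either(T2, T2), either(float, float)), S2), char).
Decompose arrow/2: S1 =?= arrow(arrow(A, nat), nat),  bool =?= bool.
Bind S1 := arrow(arrow(A, nat), nat); no other remaining equation mentions S1.
Delete trivial equation bool =?= bool.
Decompose either/2: arrow(S2, A) =?= arrow(either(either(T2, T2), either(float, float)), S2),  char =?= char.
Decompose arrow/2: S2 =?= either(either(T2, T2), either(float, float)),  A =?= S2.
Bind S2 := either(either(T2, T2), either(float, float)); substituting into the one remaining equation that mentions S2 gives: A =?= either(either(T2, T2), either(float, float)). Substituting into the earlier binding gives T3 := either(either(T2, T2), either(float, float)).
Bind A := either(either(T2, T2), either(float, float)); no other remaining equation mentions A. Substituting into the earlier binding gives S1 := arrow(arrow(either(either(T2, T2), either(float, float)), nat), nat).
Delete trivial equation char =?= char.
Decompose arrow/2: either(arrow(bool, bool), char) =?= either(T2, char),  nat =?= nat.
Decompose either/2: arrow(bool, bool) =?= T2,  char =?= char.
Bind T2 := arrow(bool, bool); no other remaining equation mentions T2. Substituting into the earlier bindings gives T3 := either(either(arrow(bool, bool), arrow(bool, bool)), either(float, float)), S1 := arrow(arrow(either(either(arrow(bool, bool), arrow(bool, bool)), either(float, float)), nat), nat), S2 := either(either(arrow(bool, bool), arrow(bool, bool)), either(float, float)), A := either(either(arrow(bool, bool), arrow(bool, bool)), either(float, float)).
Delete trivial equation char =?= char.
Delete trivial equation nat =?= nat.
No equations remain and no clash or occurs-check failure arose, so a unifier exists.

YES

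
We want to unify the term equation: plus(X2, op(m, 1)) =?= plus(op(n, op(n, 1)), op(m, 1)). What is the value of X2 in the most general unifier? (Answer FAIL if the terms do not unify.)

Decompose plus/2: X2 =?= op(n, op(n, 1)),  op(m, 1) =?= op(m, 1).
Bind X2 := op(n, op(n, 1)); no other remaining equation mentions X2.
Delete trivial equation op(m, 1) =?= op(m, 1).
MGU = { X2 ↦ op(n, op(n, 1)) }, so X2 ↦ op(n, op(n, 1)).

op(n, op(n, 1))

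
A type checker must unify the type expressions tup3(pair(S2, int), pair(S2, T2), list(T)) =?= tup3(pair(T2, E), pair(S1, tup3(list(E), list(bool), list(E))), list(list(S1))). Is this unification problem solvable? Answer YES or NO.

Decompose tup3/3: pair(S2, int) =?= pair(T2, E),  pair(S2, T2) =?= pair(S1, tup3(list(E), list(bool), list(E))),  list(T) =?= list(list(S1)).
Decompose pair/2: S2 =?= T2,  int =?= E.
Bind S2 := T2; substituting into the one remaining equation that mentions S2 gives: pair(T2, T2) =?= pair(S1, tup3(list(E), list(bool), list(E))).
Bind E := int; substituting into the one remaining equation that mentions E gives: pair(T2, T2) =?= pair(S1, tup3(list(int), list(bool), list(int))).
Decompose pair/2: T2 =?= S1,  T2 =?= tup3(list(int), list(bool), list(int)).
Bind T2 := S1; substituting into the one remaining equation that mentions T2 gives: S1 =?= tup3(list(int), list(bool), list(int)). Substituting into the earlier binding gives S2 := S1.
Bind S1 := tup3(list(int), list(bool), list(int)); substituting into the remaining equation gives: list(T) =?= list(list(tup3(list(int), list(bool), list(int)))). Substituting into the earlier bindings gives S2 := tup3(list(int), list(bool), list(int)), T2 := tup3(list(int), list(bool), list(int)).
Decompose list/1: T =?= list(tup3(list(int), list(bool), list(int))).
Bind T := list(tup3(list(int), list(bool), list(int))).
No equations remain and no clash or occurs-check failure arose, so a unifier exists.

YES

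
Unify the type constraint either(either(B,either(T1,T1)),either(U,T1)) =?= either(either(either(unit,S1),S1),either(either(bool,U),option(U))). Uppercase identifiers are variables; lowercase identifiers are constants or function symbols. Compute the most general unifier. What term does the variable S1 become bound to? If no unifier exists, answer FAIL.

FAIL

Decompose either/2: either(B,either(T1,T1)) =?= either(either(unit,S1),S1),  either(U,T1) =?= either(either(bool,U),option(U)).
Decompose either/2: B =?= either(unit,S1),  either(T1,T1) =?= S1.
Bind B := either(unit,S1); no other remaining equation mentions B.
Bind S1 := either(T1,T1); no other remaining equation mentions S1. Substituting into the earlier binding gives B := either(unit,either(T1,T1)).
Decompose either/2: U =?= either(bool,U),  T1 =?= option(U).
Occurs check fails: U occurs in either(bool,U); the equation U =?= either(bool,U) has no finite solution.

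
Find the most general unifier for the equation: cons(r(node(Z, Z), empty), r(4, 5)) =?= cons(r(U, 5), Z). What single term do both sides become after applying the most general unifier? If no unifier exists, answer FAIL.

Decompose cons/2: r(node(Z, Z), empty) =?= r(U, 5),  r(4, 5) =?= Z.
Decompose r/2: node(Z, Z) =?= U,  empty =?= 5.
Bind U := node(Z, Z); no other remaining equation mentions U.
Clash: constants empty and 5 differ; no unifier exists.

FAIL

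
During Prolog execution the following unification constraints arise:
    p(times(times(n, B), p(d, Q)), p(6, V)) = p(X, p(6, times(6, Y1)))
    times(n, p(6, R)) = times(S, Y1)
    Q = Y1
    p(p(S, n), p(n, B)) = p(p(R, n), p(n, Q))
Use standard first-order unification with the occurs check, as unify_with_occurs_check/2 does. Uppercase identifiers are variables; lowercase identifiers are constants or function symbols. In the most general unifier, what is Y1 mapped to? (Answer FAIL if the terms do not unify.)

Decompose p/2: times(times(n, B), p(d, Q)) = X,  p(6, V) = p(6, times(6, Y1)).
Bind X := times(times(n, B), p(d, Q)); no other remaining equation mentions X.
Decompose p/2: 6 = 6,  V = times(6, Y1).
Delete trivial equation 6 = 6.
Bind V := times(6, Y1); no other remaining equation mentions V.
Decompose times/2: n = S,  p(6, R) = Y1.
Bind S := n; substituting into the one remaining equation that mentions S gives: p(p(n, n), p(n, B)) = p(p(R, n), p(n, Q)).
Bind Y1 := p(6, R); substituting into the one remaining equation that mentions Y1 gives: Q = p(6, R). Substituting into the earlier binding gives V := times(6, p(6, R)).
Bind Q := p(6, R); substituting into the remaining equation gives: p(p(n, n), p(n, B)) = p(p(R, n), p(n, p(6, R))). Substituting into the earlier binding gives X := times(times(n, B), p(d, p(6, R))).
Decompose p/2: p(n, n) = p(R, n),  p(n, B) = p(n, p(6, R)).
Decompose p/2: n = R,  n = n.
Bind R := n; substituting into the one remaining equation that mentions R gives: p(n, B) = p(n, p(6, n)). Substituting into the earlier bindings gives X := times(times(n, B), p(d, p(6, n))), V := times(6, p(6, n)), Y1 := p(6, n), Q := p(6, n).
Delete trivial equation n = n.
Decompose p/2: n = n,  B = p(6, n).
Delete trivial equation n = n.
Bind B := p(6, n). Substituting into the earlier binding gives X := times(times(n, p(6, n)), p(d, p(6, n))).
MGU = { X = times(times(n, p(6, n)), p(d, p(6, n))), V = times(6, p(6, n)), S = n, Y1 = p(6, n), Q = p(6, n), R = n, B = p(6, n) }, so Y1 = p(6, n).

p(6, n)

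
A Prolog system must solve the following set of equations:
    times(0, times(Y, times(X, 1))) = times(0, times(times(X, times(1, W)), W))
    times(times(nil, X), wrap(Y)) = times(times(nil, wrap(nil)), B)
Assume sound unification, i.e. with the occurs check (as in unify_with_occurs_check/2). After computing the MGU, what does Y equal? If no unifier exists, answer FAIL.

Decompose times/2: 0 = 0,  times(Y, times(X, 1)) = times(times(X, times(1, W)), W).
Delete trivial equation 0 = 0.
Decompose times/2: Y = times(X, times(1, W)),  times(X, 1) = W.
Bind Y := times(X, times(1, W)); substituting into the one remaining equation that mentions Y gives: times(times(nil, X), wrap(times(X, times(1, W)))) = times(times(nil, wrap(nil)), B).
Bind W := times(X, 1); substituting into the remaining equation gives: times(times(nil, X), wrap(times(X, times(1, times(X, 1))))) = times(times(nil, wrap(nil)), B). Substituting into the earlier binding gives Y := times(X, times(1, times(X, 1))).
Decompose times/2: times(nil, X) = times(nil, wrap(nil)),  wrap(times(X, times(1, times(X, 1)))) = B.
Decompose times/2: nil = nil,  X = wrap(nil).
Delete trivial equation nil = nil.
Bind X := wrap(nil); substituting into the remaining equation gives: wrap(times(wrap(nil), times(1, times(wrap(nil), 1)))) = B. Substituting into the earlier bindings gives Y := times(wrap(nil), times(1, times(wrap(nil), 1))), W := times(wrap(nil), 1).
Bind B := wrap(times(wrap(nil), times(1, times(wrap(nil), 1)))).
MGU = { Y -> times(wrap(nil), times(1, times(wrap(nil), 1))), W -> times(wrap(nil), 1), X -> wrap(nil), B -> wrap(times(wrap(nil), times(1, times(wrap(nil), 1)))) }, so Y -> times(wrap(nil), times(1, times(wrap(nil), 1))).

times(wrap(nil), times(1, times(wrap(nil), 1)))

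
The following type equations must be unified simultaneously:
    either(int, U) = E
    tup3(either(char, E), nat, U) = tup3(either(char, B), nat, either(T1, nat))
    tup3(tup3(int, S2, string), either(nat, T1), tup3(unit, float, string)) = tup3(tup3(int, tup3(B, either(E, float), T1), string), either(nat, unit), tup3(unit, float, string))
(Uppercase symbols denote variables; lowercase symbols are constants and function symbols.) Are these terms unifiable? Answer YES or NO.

Bind E := either(int, U); substituting into the remaining equations gives: tup3(either(char, either(int, U)), nat, U) = tup3(either(char, B), nat, either(T1, nat)),  tup3(tup3(int, S2, string), either(nat, T1), tup3(unit, float, string)) = tup3(tup3(int, tup3(B, either(either(int, U), float), T1), string), either(nat, unit), tup3(unit, float, string)).
Decompose tup3/3: either(char, either(int, U)) = either(char, B),  nat = nat,  U = either(T1, nat).
Decompose either/2: char = char,  either(int, U) = B.
Delete trivial equation char = char.
Bind B := either(int, U); substituting into the one remaining equation that mentions B gives: tup3(tup3(int, S2, string), either(nat, T1), tup3(unit, float, string)) = tup3(tup3(int, tup3(either(int, U), either(either(int, U), float), T1), string), either(nat, unit), tup3(unit, float, string)).
Delete trivial equation nat = nat.
Bind U := either(T1, nat); substituting into the remaining equation gives: tup3(tup3(int, S2, string), either(nat, T1), tup3(unit, float, string)) = tup3(tup3(int, tup3(either(int, either(T1, nat)), either(either(int, either(T1, nat)), float), T1), string), either(nat, unit), tup3(unit, float, string)). Substituting into the earlier bindings gives E := either(int, either(T1, nat)), B := either(int, either(T1, nat)).
Decompose tup3/3: tup3(int, S2, string) = tup3(int, tup3(either(int, either(T1, nat)), either(either(int, either(T1, nat)), float), T1), string),  either(nat, T1) = either(nat, unit),  tup3(unit, float, string) = tup3(unit, float, string).
Decompose tup3/3: int = int,  S2 = tup3(either(int, either(T1, nat)), either(either(int, either(T1, nat)), float), T1),  string = string.
Delete trivial equation int = int.
Bind S2 := tup3(either(int, either(T1, nat)), either(either(int, either(T1, nat)), float), T1); no other remaining equation mentions S2.
Delete trivial equation string = string.
Decompose either/2: nat = nat,  T1 = unit.
Delete trivial equation nat = nat.
Bind T1 := unit; no other remaining equation mentions T1. Substituting into the earlier bindings gives E := either(int, either(unit, nat)), B := either(int, either(unit, nat)), U := either(unit, nat), S2 := tup3(either(int, either(unit, nat)), either(either(int, either(unit, nat)), float), unit).
Delete trivial equation tup3(unit, float, string) = tup3(unit, float, string).
No equations remain and no clash or occurs-check failure arose, so a unifier exists.

YES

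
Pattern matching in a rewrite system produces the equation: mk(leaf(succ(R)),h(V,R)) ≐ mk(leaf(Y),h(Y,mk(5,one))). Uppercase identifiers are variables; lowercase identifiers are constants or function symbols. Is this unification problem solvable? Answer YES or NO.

YES

Decompose mk/2: leaf(succ(R)) ≐ leaf(Y),  h(V,R) ≐ h(Y,mk(5,one)).
Decompose leaf/1: succ(R) ≐ Y.
Bind Y := succ(R); substituting into the remaining equation gives: h(V,R) ≐ h(succ(R),mk(5,one)).
Decompose h/2: V ≐ succ(R),  R ≐ mk(5,one).
Bind V := succ(R); no other remaining equation mentions V.
Bind R := mk(5,one). Substituting into the earlier bindings gives Y := succ(mk(5,one)), V := succ(mk(5,one)).
No equations remain and no clash or occurs-check failure arose, so a unifier exists.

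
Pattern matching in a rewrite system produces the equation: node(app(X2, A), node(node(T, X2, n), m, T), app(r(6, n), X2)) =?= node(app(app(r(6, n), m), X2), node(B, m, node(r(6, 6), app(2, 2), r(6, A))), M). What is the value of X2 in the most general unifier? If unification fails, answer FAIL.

Decompose node/3: app(X2, A) =?= app(app(r(6, n), m), X2),  node(node(T, X2, n), m, T) =?= node(B, m, node(r(6, 6), app(2, 2), r(6, A))),  app(r(6, n), X2) =?= M.
Decompose app/2: X2 =?= app(r(6, n), m),  A =?= X2.
Bind X2 := app(r(6, n), m); substituting into the remaining equations gives: A =?= app(r(6, n), m),  node(node(T, app(r(6, n), m), n), m, T) =?= node(B, m, node(r(6, 6), app(2, 2), r(6, A))),  app(r(6, n), app(r(6, n), m)) =?= M.
Bind A := app(r(6, n), m); substituting into the one remaining equation that mentions A gives: node(node(T, app(r(6, n), m), n), m, T) =?= node(B, m, node(r(6, 6), app(2, 2), r(6, app(r(6, n), m)))).
Decompose node/3: node(T, app(r(6, n), m), n) =?= B,  m =?= m,  T =?= node(r(6, 6), app(2, 2), r(6, app(r(6, n), m))).
Bind B := node(T, app(r(6, n), m), n); no other remaining equation mentions B.
Delete trivial equation m =?= m.
Bind T := node(r(6, 6), app(2, 2), r(6, app(r(6, n), m))); no other remaining equation mentions T. Substituting into the earlier binding gives B := node(node(r(6, 6), app(2, 2), r(6, app(r(6, n), m))), app(r(6, n), m), n).
Bind M := app(r(6, n), app(r(6, n), m)).
MGU = { X2 := app(r(6, n), m), A := app(r(6, n), m), B := node(node(r(6, 6), app(2, 2), r(6, app(r(6, n), m))), app(r(6, n), m), n), T := node(r(6, 6), app(2, 2), r(6, app(r(6, n), m))), M := app(r(6, n), app(r(6, n), m)) }, so X2 := app(r(6, n), m).

app(r(6, n), m)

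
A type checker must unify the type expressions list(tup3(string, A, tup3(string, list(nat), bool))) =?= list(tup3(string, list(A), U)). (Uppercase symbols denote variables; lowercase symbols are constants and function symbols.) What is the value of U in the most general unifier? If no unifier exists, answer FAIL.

Decompose list/1: tup3(string, A, tup3(string, list(nat), bool)) =?= tup3(string, list(A), U).
Decompose tup3/3: string =?= string,  A =?= list(A),  tup3(string, list(nat), bool) =?= U.
Delete trivial equation string =?= string.
Occurs check fails: A occurs in list(A); the equation A =?= list(A) has no finite solution.

FAIL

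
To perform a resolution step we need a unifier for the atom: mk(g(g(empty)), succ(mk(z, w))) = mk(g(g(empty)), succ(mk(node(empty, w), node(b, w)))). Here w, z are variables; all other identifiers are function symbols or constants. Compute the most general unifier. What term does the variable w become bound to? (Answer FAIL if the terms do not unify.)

FAIL

Decompose mk/2: g(g(empty)) = g(g(empty)),  succ(mk(z, w)) = succ(mk(node(empty, w), node(b, w))).
Delete trivial equation g(g(empty)) = g(g(empty)).
Decompose succ/1: mk(z, w) = mk(node(empty, w), node(b, w)).
Decompose mk/2: z = node(empty, w),  w = node(b, w).
Bind z := node(empty, w); no other remaining equation mentions z.
Occurs check fails: w occurs in node(b, w); the equation w = node(b, w) has no finite solution.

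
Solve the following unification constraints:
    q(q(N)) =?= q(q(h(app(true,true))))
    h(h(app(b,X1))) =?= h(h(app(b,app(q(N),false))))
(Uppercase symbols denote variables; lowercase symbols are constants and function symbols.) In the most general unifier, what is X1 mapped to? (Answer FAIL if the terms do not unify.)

Decompose q/1: q(N) =?= q(h(app(true,true))).
Decompose q/1: N =?= h(app(true,true)).
Bind N := h(app(true,true)); substituting into the remaining equation gives: h(h(app(b,X1))) =?= h(h(app(b,app(q(h(app(true,true))),false)))).
Decompose h/1: h(app(b,X1)) =?= h(app(b,app(q(h(app(true,true))),false))).
Decompose h/1: app(b,X1) =?= app(b,app(q(h(app(true,true))),false)).
Decompose app/2: b =?= b,  X1 =?= app(q(h(app(true,true))),false).
Delete trivial equation b =?= b.
Bind X1 := app(q(h(app(true,true))),false).
MGU = { N := h(app(true,true)), X1 := app(q(h(app(true,true))),false) }, so X1 := app(q(h(app(true,true))),false).

app(q(h(app(true,true))),false)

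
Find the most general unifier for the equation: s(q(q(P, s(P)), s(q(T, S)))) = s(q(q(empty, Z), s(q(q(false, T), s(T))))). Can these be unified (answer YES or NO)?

Decompose s/1: q(q(P, s(P)), s(q(T, S))) = q(q(empty, Z), s(q(q(false, T), s(T)))).
Decompose q/2: q(P, s(P)) = q(empty, Z),  s(q(T, S)) = s(q(q(false, T), s(T))).
Decompose q/2: P = empty,  s(P) = Z.
Bind P := empty; substituting into the one remaining equation that mentions P gives: s(empty) = Z.
Bind Z := s(empty); no other remaining equation mentions Z.
Decompose s/1: q(T, S) = q(q(false, T), s(T)).
Decompose q/2: T = q(false, T),  S = s(T).
Occurs check fails: T occurs in q(false, T); the equation T = q(false, T) has no finite solution.

NO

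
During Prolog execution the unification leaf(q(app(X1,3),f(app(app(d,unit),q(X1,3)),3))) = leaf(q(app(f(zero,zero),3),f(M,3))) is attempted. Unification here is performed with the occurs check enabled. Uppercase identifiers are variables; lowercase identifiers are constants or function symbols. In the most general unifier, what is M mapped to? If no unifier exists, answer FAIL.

app(app(d,unit),q(f(zero,zero),3))

Decompose leaf/1: q(app(X1,3),f(app(app(d,unit),q(X1,3)),3)) = q(app(f(zero,zero),3),f(M,3)).
Decompose q/2: app(X1,3) = app(f(zero,zero),3),  f(app(app(d,unit),q(X1,3)),3) = f(M,3).
Decompose app/2: X1 = f(zero,zero),  3 = 3.
Bind X1 := f(zero,zero); substituting into the one remaining equation that mentions X1 gives: f(app(app(d,unit),q(f(zero,zero),3)),3) = f(M,3).
Delete trivial equation 3 = 3.
Decompose f/2: app(app(d,unit),q(f(zero,zero),3)) = M,  3 = 3.
Bind M := app(app(d,unit),q(f(zero,zero),3)); no other remaining equation mentions M.
Delete trivial equation 3 = 3.
MGU = { X1 -> f(zero,zero), M -> app(app(d,unit),q(f(zero,zero),3)) }, so M -> app(app(d,unit),q(f(zero,zero),3)).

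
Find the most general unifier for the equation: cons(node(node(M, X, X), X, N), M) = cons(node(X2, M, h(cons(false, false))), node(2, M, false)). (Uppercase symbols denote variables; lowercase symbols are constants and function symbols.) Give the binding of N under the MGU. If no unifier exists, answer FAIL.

Decompose cons/2: node(node(M, X, X), X, N) = node(X2, M, h(cons(false, false))),  M = node(2, M, false).
Decompose node/3: node(M, X, X) = X2,  X = M,  N = h(cons(false, false)).
Bind X2 := node(M, X, X); no other remaining equation mentions X2.
Bind X := M; no other remaining equation mentions X. Substituting into the earlier binding gives X2 := node(M, M, M).
Bind N := h(cons(false, false)); no other remaining equation mentions N.
Occurs check fails: M occurs in node(2, M, false); the equation M = node(2, M, false) has no finite solution.

FAIL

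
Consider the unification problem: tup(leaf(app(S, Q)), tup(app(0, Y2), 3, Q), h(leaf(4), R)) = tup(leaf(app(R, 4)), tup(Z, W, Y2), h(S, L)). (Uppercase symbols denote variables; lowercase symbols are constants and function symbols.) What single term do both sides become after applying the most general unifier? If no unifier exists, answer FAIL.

Decompose tup/3: leaf(app(S, Q)) = leaf(app(R, 4)),  tup(app(0, Y2), 3, Q) = tup(Z, W, Y2),  h(leaf(4), R) = h(S, L).
Decompose leaf/1: app(S, Q) = app(R, 4).
Decompose app/2: S = R,  Q = 4.
Bind S := R; substituting into the one remaining equation that mentions S gives: h(leaf(4), R) = h(R, L).
Bind Q := 4; substituting into the one remaining equation that mentions Q gives: tup(app(0, Y2), 3, 4) = tup(Z, W, Y2).
Decompose tup/3: app(0, Y2) = Z,  3 = W,  4 = Y2.
Bind Z := app(0, Y2); no other remaining equation mentions Z.
Bind W := 3; no other remaining equation mentions W.
Bind Y2 := 4; no other remaining equation mentions Y2. Substituting into the earlier binding gives Z := app(0, 4).
Decompose h/2: leaf(4) = R,  R = L.
Bind R := leaf(4); substituting into the remaining equation gives: leaf(4) = L. Substituting into the earlier binding gives S := leaf(4).
Bind L := leaf(4).
Applying the MGU to either side gives tup(leaf(app(leaf(4), 4)), tup(app(0, 4), 3, 4), h(leaf(4), leaf(4))).

tup(leaf(app(leaf(4), 4)), tup(app(0, 4), 3, 4), h(leaf(4), leaf(4)))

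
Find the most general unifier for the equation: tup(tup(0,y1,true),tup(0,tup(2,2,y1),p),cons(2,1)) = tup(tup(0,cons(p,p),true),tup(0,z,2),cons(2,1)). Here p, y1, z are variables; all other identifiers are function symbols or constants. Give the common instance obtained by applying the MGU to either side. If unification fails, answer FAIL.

tup(tup(0,cons(2,2),true),tup(0,tup(2,2,cons(2,2)),2),cons(2,1))

Decompose tup/3: tup(0,y1,true) = tup(0,cons(p,p),true),  tup(0,tup(2,2,y1),p) = tup(0,z,2),  cons(2,1) = cons(2,1).
Decompose tup/3: 0 = 0,  y1 = cons(p,p),  true = true.
Delete trivial equation 0 = 0.
Bind y1 := cons(p,p); substituting into the one remaining equation that mentions y1 gives: tup(0,tup(2,2,cons(p,p)),p) = tup(0,z,2).
Delete trivial equation true = true.
Decompose tup/3: 0 = 0,  tup(2,2,cons(p,p)) = z,  p = 2.
Delete trivial equation 0 = 0.
Bind z := tup(2,2,cons(p,p)); no other remaining equation mentions z.
Bind p := 2; no other remaining equation mentions p. Substituting into the earlier bindings gives y1 := cons(2,2), z := tup(2,2,cons(2,2)).
Delete trivial equation cons(2,1) = cons(2,1).
Applying the MGU to either side gives tup(tup(0,cons(2,2),true),tup(0,tup(2,2,cons(2,2)),2),cons(2,1)).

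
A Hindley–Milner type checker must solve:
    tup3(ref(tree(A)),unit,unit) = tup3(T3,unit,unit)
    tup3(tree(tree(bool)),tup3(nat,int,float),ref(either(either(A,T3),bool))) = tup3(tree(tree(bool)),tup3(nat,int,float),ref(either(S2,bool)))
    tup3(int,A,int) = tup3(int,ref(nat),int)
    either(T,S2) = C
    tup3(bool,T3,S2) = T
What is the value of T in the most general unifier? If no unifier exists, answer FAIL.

Decompose tup3/3: ref(tree(A)) = T3,  unit = unit,  unit = unit.
Bind T3 := ref(tree(A)); substituting into the 2 remaining equations that mention T3 gives: tup3(tree(tree(bool)),tup3(nat,int,float),ref(either(either(A,ref(tree(A))),bool))) = tup3(tree(tree(bool)),tup3(nat,int,float),ref(either(S2,bool))),  tup3(bool,ref(tree(A)),S2) = T.
Delete trivial equation unit = unit.
Delete trivial equation unit = unit.
Decompose tup3/3: tree(tree(bool)) = tree(tree(bool)),  tup3(nat,int,float) = tup3(nat,int,float),  ref(either(either(A,ref(tree(A))),bool)) = ref(either(S2,bool)).
Delete trivial equation tree(tree(bool)) = tree(tree(bool)).
Delete trivial equation tup3(nat,int,float) = tup3(nat,int,float).
Decompose ref/1: either(either(A,ref(tree(A))),bool) = either(S2,bool).
Decompose either/2: either(A,ref(tree(A))) = S2,  bool = bool.
Bind S2 := either(A,ref(tree(A))); substituting into the 2 remaining equations that mention S2 gives: either(T,either(A,ref(tree(A)))) = C,  tup3(bool,ref(tree(A)),either(A,ref(tree(A)))) = T.
Delete trivial equation bool = bool.
Decompose tup3/3: int = int,  A = ref(nat),  int = int.
Delete trivial equation int = int.
Bind A := ref(nat); substituting into the 2 remaining equations that mention A gives: either(T,either(ref(nat),ref(tree(ref(nat))))) = C,  tup3(bool,ref(tree(ref(nat))),either(ref(nat),ref(tree(ref(nat))))) = T. Substituting into the earlier bindings gives T3 := ref(tree(ref(nat))), S2 := either(ref(nat),ref(tree(ref(nat)))).
Delete trivial equation int = int.
Bind C := either(T,either(ref(nat),ref(tree(ref(nat))))); no other remaining equation mentions C.
Bind T := tup3(bool,ref(tree(ref(nat))),either(ref(nat),ref(tree(ref(nat))))). Substituting into the earlier binding gives C := either(tup3(bool,ref(tree(ref(nat))),either(ref(nat),ref(tree(ref(nat))))),either(ref(nat),ref(tree(ref(nat))))).
MGU = { T3 := ref(tree(ref(nat))), S2 := either(ref(nat),ref(tree(ref(nat)))), A := ref(nat), C := either(tup3(bool,ref(tree(ref(nat))),either(ref(nat),ref(tree(ref(nat))))),either(ref(nat),ref(tree(ref(nat))))), T := tup3(bool,ref(tree(ref(nat))),either(ref(nat),ref(tree(ref(nat))))) }, so T := tup3(bool,ref(tree(ref(nat))),either(ref(nat),ref(tree(ref(nat))))).

tup3(bool,ref(tree(ref(nat))),either(ref(nat),ref(tree(ref(nat)))))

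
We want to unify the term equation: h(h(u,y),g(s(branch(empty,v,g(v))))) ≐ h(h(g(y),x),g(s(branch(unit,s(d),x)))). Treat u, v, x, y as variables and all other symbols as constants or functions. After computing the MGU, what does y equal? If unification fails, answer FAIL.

Decompose h/2: h(u,y) ≐ h(g(y),x),  g(s(branch(empty,v,g(v)))) ≐ g(s(branch(unit,s(d),x))).
Decompose h/2: u ≐ g(y),  y ≐ x.
Bind u := g(y); no other remaining equation mentions u.
Bind y := x; no other remaining equation mentions y. Substituting into the earlier binding gives u := g(x).
Decompose g/1: s(branch(empty,v,g(v))) ≐ s(branch(unit,s(d),x)).
Decompose s/1: branch(empty,v,g(v)) ≐ branch(unit,s(d),x).
Decompose branch/3: empty ≐ unit,  v ≐ s(d),  g(v) ≐ x.
Clash: constants empty and unit differ; no unifier exists.

FAIL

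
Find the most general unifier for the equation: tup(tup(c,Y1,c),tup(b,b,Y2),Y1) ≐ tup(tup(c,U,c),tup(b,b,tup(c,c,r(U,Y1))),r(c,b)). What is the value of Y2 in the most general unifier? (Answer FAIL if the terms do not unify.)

tup(c,c,r(r(c,b),r(c,b)))

Decompose tup/3: tup(c,Y1,c) ≐ tup(c,U,c),  tup(b,b,Y2) ≐ tup(b,b,tup(c,c,r(U,Y1))),  Y1 ≐ r(c,b).
Decompose tup/3: c ≐ c,  Y1 ≐ U,  c ≐ c.
Delete trivial equation c ≐ c.
Bind Y1 := U; substituting into the 2 remaining equations that mention Y1 gives: tup(b,b,Y2) ≐ tup(b,b,tup(c,c,r(U,U))),  U ≐ r(c,b).
Delete trivial equation c ≐ c.
Decompose tup/3: b ≐ b,  b ≐ b,  Y2 ≐ tup(c,c,r(U,U)).
Delete trivial equation b ≐ b.
Delete trivial equation b ≐ b.
Bind Y2 := tup(c,c,r(U,U)); no other remaining equation mentions Y2.
Bind U := r(c,b). Substituting into the earlier bindings gives Y1 := r(c,b), Y2 := tup(c,c,r(r(c,b),r(c,b))).
MGU = { Y1 -> r(c,b), Y2 -> tup(c,c,r(r(c,b),r(c,b))), U -> r(c,b) }, so Y2 -> tup(c,c,r(r(c,b),r(c,b))).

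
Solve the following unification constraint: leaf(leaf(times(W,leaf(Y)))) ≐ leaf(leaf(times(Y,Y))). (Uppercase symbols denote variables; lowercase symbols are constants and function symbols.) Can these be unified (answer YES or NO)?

Decompose leaf/1: leaf(times(W,leaf(Y))) ≐ leaf(times(Y,Y)).
Decompose leaf/1: times(W,leaf(Y)) ≐ times(Y,Y).
Decompose times/2: W ≐ Y,  leaf(Y) ≐ Y.
Bind W := Y; no other remaining equation mentions W.
Occurs check fails: Y occurs in leaf(Y); the equation Y ≐ leaf(Y) has no finite solution.

NO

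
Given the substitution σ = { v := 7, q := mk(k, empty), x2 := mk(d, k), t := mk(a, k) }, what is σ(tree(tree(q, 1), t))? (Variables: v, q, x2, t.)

Replace each occurrence of q with mk(k, empty).
Replace each occurrence of t with mk(a, k).
Result: tree(tree(mk(k, empty), 1), mk(a, k)).

tree(tree(mk(k, empty), 1), mk(a, k))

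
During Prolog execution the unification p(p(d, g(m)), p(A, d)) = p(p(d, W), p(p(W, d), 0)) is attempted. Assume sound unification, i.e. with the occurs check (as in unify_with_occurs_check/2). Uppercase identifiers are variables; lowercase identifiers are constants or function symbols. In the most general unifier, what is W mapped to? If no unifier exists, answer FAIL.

FAIL

Decompose p/2: p(d, g(m)) = p(d, W),  p(A, d) = p(p(W, d), 0).
Decompose p/2: d = d,  g(m) = W.
Delete trivial equation d = d.
Bind W := g(m); substituting into the remaining equation gives: p(A, d) = p(p(g(m), d), 0).
Decompose p/2: A = p(g(m), d),  d = 0.
Bind A := p(g(m), d); no other remaining equation mentions A.
Clash: constants d and 0 differ; no unifier exists.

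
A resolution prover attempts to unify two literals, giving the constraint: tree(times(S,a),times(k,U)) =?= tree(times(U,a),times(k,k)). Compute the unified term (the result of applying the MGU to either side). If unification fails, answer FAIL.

Decompose tree/2: times(S,a) =?= times(U,a),  times(k,U) =?= times(k,k).
Decompose times/2: S =?= U,  a =?= a.
Bind S := U; no other remaining equation mentions S.
Delete trivial equation a =?= a.
Decompose times/2: k =?= k,  U =?= k.
Delete trivial equation k =?= k.
Bind U := k. Substituting into the earlier binding gives S := k.
Applying the MGU to either side gives tree(times(k,a),times(k,k)).

tree(times(k,a),times(k,k))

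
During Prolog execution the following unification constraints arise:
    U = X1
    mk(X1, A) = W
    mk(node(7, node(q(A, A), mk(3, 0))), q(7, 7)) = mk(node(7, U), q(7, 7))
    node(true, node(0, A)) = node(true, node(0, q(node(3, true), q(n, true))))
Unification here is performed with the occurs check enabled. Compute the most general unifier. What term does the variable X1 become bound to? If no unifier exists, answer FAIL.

Bind U := X1; substituting into the one remaining equation that mentions U gives: mk(node(7, node(q(A, A), mk(3, 0))), q(7, 7)) = mk(node(7, X1), q(7, 7)).
Bind W := mk(X1, A); no other remaining equation mentions W.
Decompose mk/2: node(7, node(q(A, A), mk(3, 0))) = node(7, X1),  q(7, 7) = q(7, 7).
Decompose node/2: 7 = 7,  node(q(A, A), mk(3, 0)) = X1.
Delete trivial equation 7 = 7.
Bind X1 := node(q(A, A), mk(3, 0)); no other remaining equation mentions X1. Substituting into the earlier bindings gives U := node(q(A, A), mk(3, 0)), W := mk(node(q(A, A), mk(3, 0)), A).
Delete trivial equation q(7, 7) = q(7, 7).
Decompose node/2: true = true,  node(0, A) = node(0, q(node(3, true), q(n, true))).
Delete trivial equation true = true.
Decompose node/2: 0 = 0,  A = q(node(3, true), q(n, true)).
Delete trivial equation 0 = 0.
Bind A := q(node(3, true), q(n, true)). Substituting into the earlier bindings gives U := node(q(q(node(3, true), q(n, true)), q(node(3, true), q(n, true))), mk(3, 0)), W := mk(node(q(q(node(3, true), q(n, true)), q(node(3, true), q(n, true))), mk(3, 0)), q(node(3, true), q(n, true))), X1 := node(q(q(node(3, true), q(n, true)), q(node(3, true), q(n, true))), mk(3, 0)).
MGU = { U = node(q(q(node(3, true), q(n, true)), q(node(3, true), q(n, true))), mk(3, 0)), W = mk(node(q(q(node(3, true), q(n, true)), q(node(3, true), q(n, true))), mk(3, 0)), q(node(3, true), q(n, true))), X1 = node(q(q(node(3, true), q(n, true)), q(node(3, true), q(n, true))), mk(3, 0)), A = q(node(3, true), q(n, true)) }, so X1 = node(q(q(node(3, true), q(n, true)), q(node(3, true), q(n, true))), mk(3, 0)).

node(q(q(node(3, true), q(n, true)), q(node(3, true), q(n, true))), mk(3, 0))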